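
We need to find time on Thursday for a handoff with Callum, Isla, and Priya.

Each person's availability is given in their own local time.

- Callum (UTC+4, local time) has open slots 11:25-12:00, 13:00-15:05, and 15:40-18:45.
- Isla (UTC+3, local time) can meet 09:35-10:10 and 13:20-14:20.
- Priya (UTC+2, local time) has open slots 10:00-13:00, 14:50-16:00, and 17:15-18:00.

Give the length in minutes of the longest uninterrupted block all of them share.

40 minutes

Callum → UTC: 07:25–08:00, 09:00–11:05, 11:40–14:45.
Isla → UTC: 06:35–07:10, 10:20–11:20.
Priya → UTC: 08:00–11:00, 12:50–14:00, 15:15–16:00.
Callum ∩ Isla: 10:20–11:05.
Callum ∩ Isla ∩ Priya: 10:20–11:00.
Single common window of 40 minutes.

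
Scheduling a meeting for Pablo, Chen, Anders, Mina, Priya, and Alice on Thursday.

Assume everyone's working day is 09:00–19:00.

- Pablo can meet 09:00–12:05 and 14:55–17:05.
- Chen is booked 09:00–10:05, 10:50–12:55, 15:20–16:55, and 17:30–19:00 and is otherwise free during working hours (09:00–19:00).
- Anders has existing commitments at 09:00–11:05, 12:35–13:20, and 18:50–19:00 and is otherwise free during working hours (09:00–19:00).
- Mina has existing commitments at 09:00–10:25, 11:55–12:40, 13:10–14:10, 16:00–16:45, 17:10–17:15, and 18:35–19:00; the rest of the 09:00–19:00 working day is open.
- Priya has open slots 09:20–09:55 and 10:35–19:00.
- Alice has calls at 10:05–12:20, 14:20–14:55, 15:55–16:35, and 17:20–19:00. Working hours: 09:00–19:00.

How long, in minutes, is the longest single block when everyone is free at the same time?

Chen free within 09:00–19:00: 10:05–10:50, 12:55–15:20, 16:55–17:30.
Anders free within 09:00–19:00: 11:05–12:35, 13:20–18:50.
Mina free within 09:00–19:00: 10:25–11:55, 12:40–13:10, 14:10–16:00, 16:45–17:10, 17:15–18:35.
Alice free within 09:00–19:00: 09:00–10:05, 12:20–14:20, 14:55–15:55, 16:35–17:20.
Pablo ∩ Chen: 10:05–10:50, 14:55–15:20, 16:55–17:05.
Pablo ∩ Chen ∩ Anders: 14:55–15:20, 16:55–17:05.
Pablo ∩ Chen ∩ Anders ∩ Mina: 14:55–15:20, 16:55–17:05.
Pablo ∩ Chen ∩ Anders ∩ Mina ∩ Priya: 14:55–15:20, 16:55–17:05.
Pablo ∩ Chen ∩ Anders ∩ Mina ∩ Priya ∩ Alice: 14:55–15:20, 16:55–17:05.
Common window lengths: 25, 10 min; longest is 25.

25 minutes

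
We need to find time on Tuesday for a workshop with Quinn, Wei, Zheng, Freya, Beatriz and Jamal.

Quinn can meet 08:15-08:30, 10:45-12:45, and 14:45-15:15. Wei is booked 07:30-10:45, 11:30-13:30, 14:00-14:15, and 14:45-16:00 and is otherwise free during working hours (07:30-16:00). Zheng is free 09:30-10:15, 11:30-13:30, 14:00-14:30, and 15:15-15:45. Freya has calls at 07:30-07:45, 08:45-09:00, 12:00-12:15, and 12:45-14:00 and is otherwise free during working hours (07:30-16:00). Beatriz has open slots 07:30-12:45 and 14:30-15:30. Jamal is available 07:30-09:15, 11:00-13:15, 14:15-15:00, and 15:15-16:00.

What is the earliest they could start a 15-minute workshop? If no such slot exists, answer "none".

none

Wei free within 07:30–16:00: 10:45–11:30, 13:30–14:00, 14:15–14:45.
Freya free within 07:30–16:00: 07:45–08:45, 09:00–12:00, 12:15–12:45, 14:00–16:00.
Quinn ∩ Wei: 10:45–11:30.
Quinn ∩ Wei ∩ Zheng: (none).
Quinn ∩ Wei ∩ Zheng ∩ Freya: (none).
Quinn ∩ Wei ∩ Zheng ∩ Freya ∩ Beatriz: (none).
Quinn ∩ Wei ∩ Zheng ∩ Freya ∩ Beatriz ∩ Jamal: (none).
Windows ≥ 15 min: (none).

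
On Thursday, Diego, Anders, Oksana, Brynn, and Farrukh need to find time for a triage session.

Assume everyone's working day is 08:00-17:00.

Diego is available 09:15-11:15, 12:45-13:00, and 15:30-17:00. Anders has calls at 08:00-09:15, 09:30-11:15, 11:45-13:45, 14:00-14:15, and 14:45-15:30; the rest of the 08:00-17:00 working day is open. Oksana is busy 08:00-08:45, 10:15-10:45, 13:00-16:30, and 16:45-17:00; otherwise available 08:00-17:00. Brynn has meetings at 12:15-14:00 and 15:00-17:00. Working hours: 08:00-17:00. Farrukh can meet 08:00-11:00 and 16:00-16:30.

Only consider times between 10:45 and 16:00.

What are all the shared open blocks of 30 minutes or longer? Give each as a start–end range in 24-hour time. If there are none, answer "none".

none

Anders free within 08:00–17:00: 09:15–09:30, 11:15–11:45, 13:45–14:00, 14:15–14:45, 15:30–17:00.
Oksana free within 08:00–17:00: 08:45–10:15, 10:45–13:00, 16:30–16:45.
Brynn free within 08:00–17:00: 08:00–12:15, 14:00–15:00.
Diego ∩ Anders: 09:15–09:30, 15:30–17:00.
Diego ∩ Anders ∩ Oksana: 09:15–09:30, 16:30–16:45.
Diego ∩ Anders ∩ Oksana ∩ Brynn: 09:15–09:30.
Diego ∩ Anders ∩ Oksana ∩ Brynn ∩ Farrukh: 09:15–09:30.
Restricted to 10:45–16:00: (none).
Windows ≥ 30 min: (none).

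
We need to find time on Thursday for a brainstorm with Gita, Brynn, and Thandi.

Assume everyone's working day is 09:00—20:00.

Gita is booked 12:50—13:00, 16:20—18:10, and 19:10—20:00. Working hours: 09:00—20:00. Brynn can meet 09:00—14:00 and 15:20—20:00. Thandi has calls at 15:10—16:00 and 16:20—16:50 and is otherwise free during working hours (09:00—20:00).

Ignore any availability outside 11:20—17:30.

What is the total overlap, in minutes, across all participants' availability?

170 minutes

Gita free within 09:00–20:00: 09:00–12:50, 13:00–16:20, 18:10–19:10.
Thandi free within 09:00–20:00: 09:00–15:10, 16:00–16:20, 16:50–20:00.
Gita ∩ Brynn: 09:00–12:50, 13:00–14:00, 15:20–16:20, 18:10–19:10.
Gita ∩ Brynn ∩ Thandi: 09:00–12:50, 13:00–14:00, 16:00–16:20, 18:10–19:10.
Restricted to 11:20–17:30: 11:20–12:50, 13:00–14:00, 16:00–16:20.
Total common minutes: 90 + 60 + 20 = 170.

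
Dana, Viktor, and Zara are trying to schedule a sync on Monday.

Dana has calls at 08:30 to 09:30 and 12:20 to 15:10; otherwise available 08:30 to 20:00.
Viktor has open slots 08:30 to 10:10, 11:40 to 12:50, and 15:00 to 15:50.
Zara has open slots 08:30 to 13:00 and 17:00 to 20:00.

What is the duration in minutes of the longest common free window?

40 minutes

Dana free within 08:30–20:00: 09:30–12:20, 15:10–20:00.
Dana ∩ Viktor: 09:30–10:10, 11:40–12:20, 15:10–15:50.
Dana ∩ Viktor ∩ Zara: 09:30–10:10, 11:40–12:20.
Common window lengths: 40, 40 min; longest is 40.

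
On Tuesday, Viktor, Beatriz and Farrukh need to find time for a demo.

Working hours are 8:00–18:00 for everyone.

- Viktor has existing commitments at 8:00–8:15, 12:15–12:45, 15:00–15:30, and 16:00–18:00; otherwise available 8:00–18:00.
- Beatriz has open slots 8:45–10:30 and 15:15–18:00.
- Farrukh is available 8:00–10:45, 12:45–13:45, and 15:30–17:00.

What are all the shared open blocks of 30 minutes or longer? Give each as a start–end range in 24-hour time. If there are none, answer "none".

08:45–10:30, 15:30–16:00

Viktor free within 08:00–18:00: 08:15–12:15, 12:45–15:00, 15:30–16:00.
Viktor ∩ Beatriz: 08:45–10:30, 15:30–16:00.
Viktor ∩ Beatriz ∩ Farrukh: 08:45–10:30, 15:30–16:00.
Windows ≥ 30 min: 08:45–10:30, 15:30–16:00.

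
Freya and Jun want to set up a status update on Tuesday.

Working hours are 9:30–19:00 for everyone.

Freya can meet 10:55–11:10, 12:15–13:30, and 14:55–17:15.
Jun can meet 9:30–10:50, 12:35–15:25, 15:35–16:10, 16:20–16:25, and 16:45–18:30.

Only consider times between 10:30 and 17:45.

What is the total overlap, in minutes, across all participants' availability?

Freya ∩ Jun: 12:35–13:30, 14:55–15:25, 15:35–16:10, 16:20–16:25, 16:45–17:15.
Restricted to 10:30–17:45: 12:35–13:30, 14:55–15:25, 15:35–16:10, 16:20–16:25, 16:45–17:15.
Total common minutes: 55 + 30 + 35 + 5 + 30 = 155.

155 minutes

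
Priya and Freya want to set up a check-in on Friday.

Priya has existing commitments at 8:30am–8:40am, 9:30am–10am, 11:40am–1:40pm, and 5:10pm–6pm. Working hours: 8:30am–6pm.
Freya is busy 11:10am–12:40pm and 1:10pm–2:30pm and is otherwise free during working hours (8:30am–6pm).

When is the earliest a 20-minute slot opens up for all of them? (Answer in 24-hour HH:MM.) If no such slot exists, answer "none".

08:40

Priya free within 08:30–18:00: 08:40–09:30, 10:00–11:40, 13:40–17:10.
Freya free within 08:30–18:00: 08:30–11:10, 12:40–13:10, 14:30–18:00.
Priya ∩ Freya: 08:40–09:30, 10:00–11:10, 14:30–17:10.
Windows ≥ 20 min: 08:40–09:30, 10:00–11:10, 14:30–17:10.
Earliest such window starts at 08:40.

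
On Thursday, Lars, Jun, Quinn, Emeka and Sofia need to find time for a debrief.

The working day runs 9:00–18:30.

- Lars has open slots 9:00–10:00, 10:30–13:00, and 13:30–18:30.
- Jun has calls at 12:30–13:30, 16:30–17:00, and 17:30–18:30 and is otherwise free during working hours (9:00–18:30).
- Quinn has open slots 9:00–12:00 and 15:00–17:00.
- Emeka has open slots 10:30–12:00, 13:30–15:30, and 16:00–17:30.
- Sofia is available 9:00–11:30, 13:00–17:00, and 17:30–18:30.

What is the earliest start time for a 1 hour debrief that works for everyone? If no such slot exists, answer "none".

Jun free within 09:00–18:30: 09:00–12:30, 13:30–16:30, 17:00–17:30.
Lars ∩ Jun: 09:00–10:00, 10:30–12:30, 13:30–16:30, 17:00–17:30.
Lars ∩ Jun ∩ Quinn: 09:00–10:00, 10:30–12:00, 15:00–16:30.
Lars ∩ Jun ∩ Quinn ∩ Emeka: 10:30–12:00, 15:00–15:30, 16:00–16:30.
Lars ∩ Jun ∩ Quinn ∩ Emeka ∩ Sofia: 10:30–11:30, 15:00–15:30, 16:00–16:30.
Windows ≥ 60 min: 10:30–11:30.
Earliest such window starts at 10:30.

10:30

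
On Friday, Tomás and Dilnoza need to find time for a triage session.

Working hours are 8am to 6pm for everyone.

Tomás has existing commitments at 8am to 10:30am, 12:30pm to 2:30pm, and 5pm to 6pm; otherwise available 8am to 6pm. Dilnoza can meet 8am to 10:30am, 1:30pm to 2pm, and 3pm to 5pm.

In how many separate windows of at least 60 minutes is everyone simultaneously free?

1

Tomás free within 08:00–18:00: 10:30–12:30, 14:30–17:00.
Tomás ∩ Dilnoza: 15:00–17:00.
Windows ≥ 60 min: 15:00–17:00.
That's 1 window.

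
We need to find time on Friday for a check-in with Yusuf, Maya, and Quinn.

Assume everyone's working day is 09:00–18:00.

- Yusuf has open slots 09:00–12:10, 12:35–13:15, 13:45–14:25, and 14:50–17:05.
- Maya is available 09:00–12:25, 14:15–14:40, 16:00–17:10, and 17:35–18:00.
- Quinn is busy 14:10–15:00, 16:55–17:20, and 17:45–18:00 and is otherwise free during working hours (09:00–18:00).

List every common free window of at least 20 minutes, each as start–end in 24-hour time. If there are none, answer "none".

Quinn free within 09:00–18:00: 09:00–14:10, 15:00–16:55, 17:20–17:45.
Yusuf ∩ Maya: 09:00–12:10, 14:15–14:25, 16:00–17:05.
Yusuf ∩ Maya ∩ Quinn: 09:00–12:10, 16:00–16:55.
Windows ≥ 20 min: 09:00–12:10, 16:00–16:55.

09:00–12:10, 16:00–16:55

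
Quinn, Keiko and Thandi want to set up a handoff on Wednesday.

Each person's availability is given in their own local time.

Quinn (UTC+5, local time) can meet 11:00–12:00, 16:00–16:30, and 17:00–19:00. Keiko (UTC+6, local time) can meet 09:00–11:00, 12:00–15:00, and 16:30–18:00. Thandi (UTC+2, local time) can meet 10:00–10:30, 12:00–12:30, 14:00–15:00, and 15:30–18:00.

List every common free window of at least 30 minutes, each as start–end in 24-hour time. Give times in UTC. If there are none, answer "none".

Quinn → UTC: 06:00–07:00, 11:00–11:30, 12:00–14:00.
Keiko → UTC: 03:00–05:00, 06:00–09:00, 10:30–12:00.
Thandi → UTC: 08:00–08:30, 10:00–10:30, 12:00–13:00, 13:30–16:00.
Quinn ∩ Keiko: 06:00–07:00, 11:00–11:30.
Quinn ∩ Keiko ∩ Thandi: (none).
Windows ≥ 30 min: (none).

none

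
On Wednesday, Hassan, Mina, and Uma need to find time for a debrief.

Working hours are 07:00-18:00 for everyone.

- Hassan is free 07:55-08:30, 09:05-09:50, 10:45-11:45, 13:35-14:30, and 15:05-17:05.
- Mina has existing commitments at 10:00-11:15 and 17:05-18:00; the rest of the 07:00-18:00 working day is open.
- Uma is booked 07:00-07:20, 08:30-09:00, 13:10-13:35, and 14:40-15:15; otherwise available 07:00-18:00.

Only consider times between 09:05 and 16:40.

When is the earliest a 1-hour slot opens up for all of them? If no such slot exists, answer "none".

Mina free within 07:00–18:00: 07:00–10:00, 11:15–17:05.
Uma free within 07:00–18:00: 07:20–08:30, 09:00–13:10, 13:35–14:40, 15:15–18:00.
Hassan ∩ Mina: 07:55–08:30, 09:05–09:50, 11:15–11:45, 13:35–14:30, 15:05–17:05.
Hassan ∩ Mina ∩ Uma: 07:55–08:30, 09:05–09:50, 11:15–11:45, 13:35–14:30, 15:15–17:05.
Restricted to 09:05–16:40: 09:05–09:50, 11:15–11:45, 13:35–14:30, 15:15–16:40.
Windows ≥ 60 min: 15:15–16:40.
Earliest such window starts at 15:15.

15:15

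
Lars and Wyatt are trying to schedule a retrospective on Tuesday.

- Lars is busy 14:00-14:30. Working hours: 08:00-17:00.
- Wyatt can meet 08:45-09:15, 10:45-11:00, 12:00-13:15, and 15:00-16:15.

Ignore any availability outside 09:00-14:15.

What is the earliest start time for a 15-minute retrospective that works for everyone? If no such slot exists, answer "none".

09:00

Lars free within 08:00–17:00: 08:00–14:00, 14:30–17:00.
Lars ∩ Wyatt: 08:45–09:15, 10:45–11:00, 12:00–13:15, 15:00–16:15.
Restricted to 09:00–14:15: 09:00–09:15, 10:45–11:00, 12:00–13:15.
Windows ≥ 15 min: 09:00–09:15, 10:45–11:00, 12:00–13:15.
Earliest such window starts at 09:00.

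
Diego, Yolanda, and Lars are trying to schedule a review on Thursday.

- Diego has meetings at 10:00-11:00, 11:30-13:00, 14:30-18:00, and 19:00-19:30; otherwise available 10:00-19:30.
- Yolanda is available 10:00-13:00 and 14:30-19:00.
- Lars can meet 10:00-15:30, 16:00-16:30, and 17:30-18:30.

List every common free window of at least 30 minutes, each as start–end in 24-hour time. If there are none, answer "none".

11:00–11:30, 18:00–18:30

Diego free within 10:00–19:30: 11:00–11:30, 13:00–14:30, 18:00–19:00.
Diego ∩ Yolanda: 11:00–11:30, 18:00–19:00.
Diego ∩ Yolanda ∩ Lars: 11:00–11:30, 18:00–18:30.
Windows ≥ 30 min: 11:00–11:30, 18:00–18:30.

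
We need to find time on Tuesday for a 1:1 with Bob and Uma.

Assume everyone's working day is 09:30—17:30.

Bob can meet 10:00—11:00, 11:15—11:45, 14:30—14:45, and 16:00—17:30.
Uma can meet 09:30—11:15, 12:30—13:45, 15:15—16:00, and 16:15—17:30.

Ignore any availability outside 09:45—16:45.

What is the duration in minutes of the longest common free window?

60 minutes

Bob ∩ Uma: 10:00–11:00, 16:15–17:30.
Restricted to 09:45–16:45: 10:00–11:00, 16:15–16:45.
Common window lengths: 60, 30 min; longest is 60.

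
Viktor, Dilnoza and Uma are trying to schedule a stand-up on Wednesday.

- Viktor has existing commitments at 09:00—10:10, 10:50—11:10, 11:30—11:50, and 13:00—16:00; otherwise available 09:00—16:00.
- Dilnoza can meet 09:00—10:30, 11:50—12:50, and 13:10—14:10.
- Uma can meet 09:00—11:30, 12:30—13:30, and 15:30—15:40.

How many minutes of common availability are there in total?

40 minutes

Viktor free within 09:00–16:00: 10:10–10:50, 11:10–11:30, 11:50–13:00.
Viktor ∩ Dilnoza: 10:10–10:30, 11:50–12:50.
Viktor ∩ Dilnoza ∩ Uma: 10:10–10:30, 12:30–12:50.
Total common minutes: 20 + 20 = 40.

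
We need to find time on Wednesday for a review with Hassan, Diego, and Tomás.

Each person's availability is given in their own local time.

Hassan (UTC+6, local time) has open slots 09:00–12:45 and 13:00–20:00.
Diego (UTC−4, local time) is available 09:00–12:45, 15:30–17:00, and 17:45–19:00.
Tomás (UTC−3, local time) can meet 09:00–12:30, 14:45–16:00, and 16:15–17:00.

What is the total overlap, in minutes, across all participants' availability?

Hassan → UTC: 03:00–06:45, 07:00–14:00.
Diego → UTC: 13:00–16:45, 19:30–21:00, 21:45–23:00.
Tomás → UTC: 12:00–15:30, 17:45–19:00, 19:15–20:00.
Hassan ∩ Diego: 13:00–14:00.
Hassan ∩ Diego ∩ Tomás: 13:00–14:00.
Total common minutes: 60.

60 minutes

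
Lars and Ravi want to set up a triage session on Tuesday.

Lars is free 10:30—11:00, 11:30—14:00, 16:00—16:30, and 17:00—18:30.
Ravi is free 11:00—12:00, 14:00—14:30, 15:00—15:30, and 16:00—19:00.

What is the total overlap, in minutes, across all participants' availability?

150 minutes

Lars ∩ Ravi: 11:30–12:00, 16:00–16:30, 17:00–18:30.
Total common minutes: 30 + 30 + 90 = 150.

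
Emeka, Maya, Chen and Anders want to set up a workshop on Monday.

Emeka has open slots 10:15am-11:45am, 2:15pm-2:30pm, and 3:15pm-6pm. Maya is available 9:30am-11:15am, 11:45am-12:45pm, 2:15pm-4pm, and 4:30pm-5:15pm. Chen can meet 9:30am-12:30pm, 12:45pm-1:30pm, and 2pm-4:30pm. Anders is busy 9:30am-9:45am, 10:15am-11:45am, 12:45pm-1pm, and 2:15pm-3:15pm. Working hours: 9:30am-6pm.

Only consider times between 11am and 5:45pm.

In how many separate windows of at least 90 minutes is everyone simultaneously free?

Anders free within 09:30–18:00: 09:45–10:15, 11:45–12:45, 13:00–14:15, 15:15–18:00.
Emeka ∩ Maya: 10:15–11:15, 14:15–14:30, 15:15–16:00, 16:30–17:15.
Emeka ∩ Maya ∩ Chen: 10:15–11:15, 14:15–14:30, 15:15–16:00.
Emeka ∩ Maya ∩ Chen ∩ Anders: 15:15–16:00.
Restricted to 11:00–17:45: 15:15–16:00.
Windows ≥ 90 min: (none).
That's 0 windows.

0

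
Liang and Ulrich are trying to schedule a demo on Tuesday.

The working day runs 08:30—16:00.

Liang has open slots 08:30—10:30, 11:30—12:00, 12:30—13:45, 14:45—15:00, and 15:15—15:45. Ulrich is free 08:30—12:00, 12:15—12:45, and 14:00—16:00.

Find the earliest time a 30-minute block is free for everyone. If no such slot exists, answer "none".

Liang ∩ Ulrich: 08:30–10:30, 11:30–12:00, 12:30–12:45, 14:45–15:00, 15:15–15:45.
Windows ≥ 30 min: 08:30–10:30, 11:30–12:00, 15:15–15:45.
Earliest such window starts at 08:30.

08:30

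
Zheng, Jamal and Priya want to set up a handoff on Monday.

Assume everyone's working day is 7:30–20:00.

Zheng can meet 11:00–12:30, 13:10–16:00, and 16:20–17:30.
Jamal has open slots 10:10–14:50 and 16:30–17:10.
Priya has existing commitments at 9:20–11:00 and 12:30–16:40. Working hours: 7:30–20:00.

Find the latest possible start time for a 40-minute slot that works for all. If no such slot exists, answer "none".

Priya free within 07:30–20:00: 07:30–09:20, 11:00–12:30, 16:40–20:00.
Zheng ∩ Jamal: 11:00–12:30, 13:10–14:50, 16:30–17:10.
Zheng ∩ Jamal ∩ Priya: 11:00–12:30, 16:40–17:10.
Windows ≥ 40 min: 11:00–12:30.
Latest start in the last window 11:00–12:30 is 12:30 − 40 min = 11:50.

11:50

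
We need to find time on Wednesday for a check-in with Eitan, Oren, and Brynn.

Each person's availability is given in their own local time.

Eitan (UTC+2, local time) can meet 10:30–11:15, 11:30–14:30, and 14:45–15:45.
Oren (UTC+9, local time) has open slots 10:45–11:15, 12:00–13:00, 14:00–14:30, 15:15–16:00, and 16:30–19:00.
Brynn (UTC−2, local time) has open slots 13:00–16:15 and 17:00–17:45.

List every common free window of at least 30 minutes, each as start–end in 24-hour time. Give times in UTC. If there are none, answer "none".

none

Eitan → UTC: 08:30–09:15, 09:30–12:30, 12:45–13:45.
Oren → UTC: 01:45–02:15, 03:00–04:00, 05:00–05:30, 06:15–07:00, 07:30–10:00.
Brynn → UTC: 15:00–18:15, 19:00–19:45.
Eitan ∩ Oren: 08:30–09:15, 09:30–10:00.
Eitan ∩ Oren ∩ Brynn: (none).
Windows ≥ 30 min: (none).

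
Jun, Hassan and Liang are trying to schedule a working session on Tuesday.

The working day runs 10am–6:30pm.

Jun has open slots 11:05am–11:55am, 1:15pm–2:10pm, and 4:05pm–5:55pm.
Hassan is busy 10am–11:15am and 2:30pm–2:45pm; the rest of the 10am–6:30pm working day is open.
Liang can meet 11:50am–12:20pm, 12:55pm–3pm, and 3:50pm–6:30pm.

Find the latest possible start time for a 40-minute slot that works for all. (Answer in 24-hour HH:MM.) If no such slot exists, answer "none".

17:15

Hassan free within 10:00–18:30: 11:15–14:30, 14:45–18:30.
Jun ∩ Hassan: 11:15–11:55, 13:15–14:10, 16:05–17:55.
Jun ∩ Hassan ∩ Liang: 11:50–11:55, 13:15–14:10, 16:05–17:55.
Windows ≥ 40 min: 13:15–14:10, 16:05–17:55.
Latest start in the last window 16:05–17:55 is 17:55 − 40 min = 17:15.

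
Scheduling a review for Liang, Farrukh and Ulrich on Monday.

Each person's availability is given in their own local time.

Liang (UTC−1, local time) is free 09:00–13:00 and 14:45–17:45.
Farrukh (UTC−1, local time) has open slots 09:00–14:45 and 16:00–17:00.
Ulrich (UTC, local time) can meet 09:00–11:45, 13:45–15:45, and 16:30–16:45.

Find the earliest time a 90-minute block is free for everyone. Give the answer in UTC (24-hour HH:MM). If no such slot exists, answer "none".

Liang → UTC: 10:00–14:00, 15:45–18:45.
Farrukh → UTC: 10:00–15:45, 17:00–18:00.
Ulrich → UTC: 09:00–11:45, 13:45–15:45, 16:30–16:45.
Liang ∩ Farrukh: 10:00–14:00, 17:00–18:00.
Liang ∩ Farrukh ∩ Ulrich: 10:00–11:45, 13:45–14:00.
Windows ≥ 90 min: 10:00–11:45.
Earliest such window starts at 10:00.

10:00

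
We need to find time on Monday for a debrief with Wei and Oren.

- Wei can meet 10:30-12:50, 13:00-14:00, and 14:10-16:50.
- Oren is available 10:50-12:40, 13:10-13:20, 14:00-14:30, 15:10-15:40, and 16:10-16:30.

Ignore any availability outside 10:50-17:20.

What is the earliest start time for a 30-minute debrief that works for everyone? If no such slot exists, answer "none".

Wei ∩ Oren: 10:50–12:40, 13:10–13:20, 14:10–14:30, 15:10–15:40, 16:10–16:30.
Restricted to 10:50–17:20: 10:50–12:40, 13:10–13:20, 14:10–14:30, 15:10–15:40, 16:10–16:30.
Windows ≥ 30 min: 10:50–12:40, 15:10–15:40.
Earliest such window starts at 10:50.

10:50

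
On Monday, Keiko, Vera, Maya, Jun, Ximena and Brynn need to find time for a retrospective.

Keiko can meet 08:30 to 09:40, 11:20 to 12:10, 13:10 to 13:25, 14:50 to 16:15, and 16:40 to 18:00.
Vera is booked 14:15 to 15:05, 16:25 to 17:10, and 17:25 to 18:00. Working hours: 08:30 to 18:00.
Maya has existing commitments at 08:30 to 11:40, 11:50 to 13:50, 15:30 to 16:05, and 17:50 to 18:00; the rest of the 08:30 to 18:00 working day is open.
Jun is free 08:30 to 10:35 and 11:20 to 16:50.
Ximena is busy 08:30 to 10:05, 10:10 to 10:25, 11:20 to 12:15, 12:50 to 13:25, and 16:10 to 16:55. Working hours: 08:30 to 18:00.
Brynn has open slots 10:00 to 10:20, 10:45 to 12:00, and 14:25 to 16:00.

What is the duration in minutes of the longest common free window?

Vera free within 08:30–18:00: 08:30–14:15, 15:05–16:25, 17:10–17:25.
Maya free within 08:30–18:00: 11:40–11:50, 13:50–15:30, 16:05–17:50.
Ximena free within 08:30–18:00: 10:05–10:10, 10:25–11:20, 12:15–12:50, 13:25–16:10, 16:55–18:00.
Keiko ∩ Vera: 08:30–09:40, 11:20–12:10, 13:10–13:25, 15:05–16:15, 17:10–17:25.
Keiko ∩ Vera ∩ Maya: 11:40–11:50, 15:05–15:30, 16:05–16:15, 17:10–17:25.
Keiko ∩ Vera ∩ Maya ∩ Jun: 11:40–11:50, 15:05–15:30, 16:05–16:15.
Keiko ∩ Vera ∩ Maya ∩ Jun ∩ Ximena: 15:05–15:30, 16:05–16:10.
Keiko ∩ Vera ∩ Maya ∩ Jun ∩ Ximena ∩ Brynn: 15:05–15:30.
Single common window of 25 minutes.

25 minutes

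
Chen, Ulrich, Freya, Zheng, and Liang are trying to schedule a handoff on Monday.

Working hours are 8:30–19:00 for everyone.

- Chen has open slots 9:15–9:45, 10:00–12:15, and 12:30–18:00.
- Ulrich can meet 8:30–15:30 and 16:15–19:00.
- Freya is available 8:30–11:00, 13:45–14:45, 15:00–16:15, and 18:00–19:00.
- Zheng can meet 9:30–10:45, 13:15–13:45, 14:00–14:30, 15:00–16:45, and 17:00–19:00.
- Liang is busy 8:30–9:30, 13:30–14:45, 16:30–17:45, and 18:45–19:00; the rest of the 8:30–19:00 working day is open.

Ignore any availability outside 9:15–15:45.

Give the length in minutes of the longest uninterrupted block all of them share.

45 minutes

Liang free within 08:30–19:00: 09:30–13:30, 14:45–16:30, 17:45–18:45.
Chen ∩ Ulrich: 09:15–09:45, 10:00–12:15, 12:30–15:30, 16:15–18:00.
Chen ∩ Ulrich ∩ Freya: 09:15–09:45, 10:00–11:00, 13:45–14:45, 15:00–15:30.
Chen ∩ Ulrich ∩ Freya ∩ Zheng: 09:30–09:45, 10:00–10:45, 14:00–14:30, 15:00–15:30.
Chen ∩ Ulrich ∩ Freya ∩ Zheng ∩ Liang: 09:30–09:45, 10:00–10:45, 15:00–15:30.
Restricted to 09:15–15:45: 09:30–09:45, 10:00–10:45, 15:00–15:30.
Common window lengths: 15, 45, 30 min; longest is 45.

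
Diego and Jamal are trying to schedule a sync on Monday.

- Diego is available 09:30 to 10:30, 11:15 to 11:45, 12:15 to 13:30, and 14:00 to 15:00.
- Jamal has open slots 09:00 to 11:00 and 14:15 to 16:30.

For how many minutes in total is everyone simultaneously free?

105 minutes

Diego ∩ Jamal: 09:30–10:30, 14:15–15:00.
Total common minutes: 60 + 45 = 105.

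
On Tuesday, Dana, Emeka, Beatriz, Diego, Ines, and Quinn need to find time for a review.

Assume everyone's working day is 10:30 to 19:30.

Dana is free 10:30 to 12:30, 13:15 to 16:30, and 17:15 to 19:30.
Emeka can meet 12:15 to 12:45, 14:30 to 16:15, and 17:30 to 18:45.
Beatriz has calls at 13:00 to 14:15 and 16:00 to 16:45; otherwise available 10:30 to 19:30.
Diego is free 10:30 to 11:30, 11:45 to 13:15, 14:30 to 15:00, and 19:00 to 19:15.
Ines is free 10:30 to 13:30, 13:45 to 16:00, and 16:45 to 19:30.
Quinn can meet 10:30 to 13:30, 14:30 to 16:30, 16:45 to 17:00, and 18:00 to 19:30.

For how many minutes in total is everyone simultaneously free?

45 minutes

Beatriz free within 10:30–19:30: 10:30–13:00, 14:15–16:00, 16:45–19:30.
Dana ∩ Emeka: 12:15–12:30, 14:30–16:15, 17:30–18:45.
Dana ∩ Emeka ∩ Beatriz: 12:15–12:30, 14:30–16:00, 17:30–18:45.
Dana ∩ Emeka ∩ Beatriz ∩ Diego: 12:15–12:30, 14:30–15:00.
Dana ∩ Emeka ∩ Beatriz ∩ Diego ∩ Ines: 12:15–12:30, 14:30–15:00.
Dana ∩ Emeka ∩ Beatriz ∩ Diego ∩ Ines ∩ Quinn: 12:15–12:30, 14:30–15:00.
Total common minutes: 15 + 30 = 45.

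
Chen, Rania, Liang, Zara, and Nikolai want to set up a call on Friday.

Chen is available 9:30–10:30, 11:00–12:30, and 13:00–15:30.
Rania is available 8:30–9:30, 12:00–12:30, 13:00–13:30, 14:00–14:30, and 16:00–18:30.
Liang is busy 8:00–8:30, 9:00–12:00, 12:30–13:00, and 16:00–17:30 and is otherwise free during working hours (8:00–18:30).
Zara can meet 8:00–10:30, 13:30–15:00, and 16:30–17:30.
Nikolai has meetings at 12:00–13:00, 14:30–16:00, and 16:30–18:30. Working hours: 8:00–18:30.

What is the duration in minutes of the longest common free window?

Liang free within 08:00–18:30: 08:30–09:00, 12:00–12:30, 13:00–16:00, 17:30–18:30.
Nikolai free within 08:00–18:30: 08:00–12:00, 13:00–14:30, 16:00–16:30.
Chen ∩ Rania: 12:00–12:30, 13:00–13:30, 14:00–14:30.
Chen ∩ Rania ∩ Liang: 12:00–12:30, 13:00–13:30, 14:00–14:30.
Chen ∩ Rania ∩ Liang ∩ Zara: 14:00–14:30.
Chen ∩ Rania ∩ Liang ∩ Zara ∩ Nikolai: 14:00–14:30.
Single common window of 30 minutes.

30 minutes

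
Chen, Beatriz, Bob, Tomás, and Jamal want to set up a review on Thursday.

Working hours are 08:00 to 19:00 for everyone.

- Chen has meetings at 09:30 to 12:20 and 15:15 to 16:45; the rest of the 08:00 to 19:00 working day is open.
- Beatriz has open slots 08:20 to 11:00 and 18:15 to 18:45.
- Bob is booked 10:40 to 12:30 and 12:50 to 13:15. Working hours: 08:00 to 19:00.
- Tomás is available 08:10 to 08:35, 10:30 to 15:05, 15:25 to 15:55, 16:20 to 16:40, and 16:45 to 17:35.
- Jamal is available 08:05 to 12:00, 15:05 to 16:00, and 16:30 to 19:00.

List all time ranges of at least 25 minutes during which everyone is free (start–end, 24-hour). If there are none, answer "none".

Chen free within 08:00–19:00: 08:00–09:30, 12:20–15:15, 16:45–19:00.
Bob free within 08:00–19:00: 08:00–10:40, 12:30–12:50, 13:15–19:00.
Chen ∩ Beatriz: 08:20–09:30, 18:15–18:45.
Chen ∩ Beatriz ∩ Bob: 08:20–09:30, 18:15–18:45.
Chen ∩ Beatriz ∩ Bob ∩ Tomás: 08:20–08:35.
Chen ∩ Beatriz ∩ Bob ∩ Tomás ∩ Jamal: 08:20–08:35.
Windows ≥ 25 min: (none).

none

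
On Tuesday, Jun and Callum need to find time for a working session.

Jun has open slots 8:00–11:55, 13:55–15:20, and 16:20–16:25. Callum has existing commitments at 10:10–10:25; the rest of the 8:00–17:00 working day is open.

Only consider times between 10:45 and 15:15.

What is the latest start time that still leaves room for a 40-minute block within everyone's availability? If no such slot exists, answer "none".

Callum free within 08:00–17:00: 08:00–10:10, 10:25–17:00.
Jun ∩ Callum: 08:00–10:10, 10:25–11:55, 13:55–15:20, 16:20–16:25.
Restricted to 10:45–15:15: 10:45–11:55, 13:55–15:15.
Windows ≥ 40 min: 10:45–11:55, 13:55–15:15.
Latest start in the last window 13:55–15:15 is 15:15 − 40 min = 14:35.

14:35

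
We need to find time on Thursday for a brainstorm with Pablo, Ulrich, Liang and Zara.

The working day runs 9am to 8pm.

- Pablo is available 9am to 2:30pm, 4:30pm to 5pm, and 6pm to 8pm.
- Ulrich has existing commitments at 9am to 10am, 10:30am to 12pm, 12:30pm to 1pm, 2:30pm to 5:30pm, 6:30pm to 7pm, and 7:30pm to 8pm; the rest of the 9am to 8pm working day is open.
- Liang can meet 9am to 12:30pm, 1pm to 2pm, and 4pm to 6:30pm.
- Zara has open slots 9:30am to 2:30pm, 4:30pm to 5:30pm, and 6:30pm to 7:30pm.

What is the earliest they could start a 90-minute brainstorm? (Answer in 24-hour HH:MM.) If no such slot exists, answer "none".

Ulrich free within 09:00–20:00: 10:00–10:30, 12:00–12:30, 13:00–14:30, 17:30–18:30, 19:00–19:30.
Pablo ∩ Ulrich: 10:00–10:30, 12:00–12:30, 13:00–14:30, 18:00–18:30, 19:00–19:30.
Pablo ∩ Ulrich ∩ Liang: 10:00–10:30, 12:00–12:30, 13:00–14:00, 18:00–18:30.
Pablo ∩ Ulrich ∩ Liang ∩ Zara: 10:00–10:30, 12:00–12:30, 13:00–14:00.
Windows ≥ 90 min: (none).

none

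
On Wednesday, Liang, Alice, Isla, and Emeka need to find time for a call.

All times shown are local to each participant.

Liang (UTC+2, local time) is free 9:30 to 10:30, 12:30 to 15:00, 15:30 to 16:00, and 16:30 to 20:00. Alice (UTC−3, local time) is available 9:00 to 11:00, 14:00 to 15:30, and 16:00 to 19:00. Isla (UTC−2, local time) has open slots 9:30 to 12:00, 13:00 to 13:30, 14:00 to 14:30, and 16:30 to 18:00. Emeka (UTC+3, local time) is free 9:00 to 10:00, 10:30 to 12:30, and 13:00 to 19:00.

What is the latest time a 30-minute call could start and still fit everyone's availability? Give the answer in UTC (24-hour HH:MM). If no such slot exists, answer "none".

Liang → UTC: 07:30–08:30, 10:30–13:00, 13:30–14:00, 14:30–18:00.
Alice → UTC: 12:00–14:00, 17:00–18:30, 19:00–22:00.
Isla → UTC: 11:30–14:00, 15:00–15:30, 16:00–16:30, 18:30–20:00.
Emeka → UTC: 06:00–07:00, 07:30–09:30, 10:00–16:00.
Liang ∩ Alice: 12:00–13:00, 13:30–14:00, 17:00–18:00.
Liang ∩ Alice ∩ Isla: 12:00–13:00, 13:30–14:00.
Liang ∩ Alice ∩ Isla ∩ Emeka: 12:00–13:00, 13:30–14:00.
Windows ≥ 30 min: 12:00–13:00, 13:30–14:00.
Latest start in the last window 13:30–14:00 is 14:00 − 30 min = 13:30.

13:30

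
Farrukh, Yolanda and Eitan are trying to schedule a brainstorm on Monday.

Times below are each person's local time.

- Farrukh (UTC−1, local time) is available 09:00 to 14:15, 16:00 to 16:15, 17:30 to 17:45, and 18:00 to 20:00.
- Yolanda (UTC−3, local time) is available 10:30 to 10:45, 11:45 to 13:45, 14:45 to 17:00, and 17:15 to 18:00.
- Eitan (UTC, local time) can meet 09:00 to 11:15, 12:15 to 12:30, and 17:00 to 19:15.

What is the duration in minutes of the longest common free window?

Farrukh → UTC: 10:00–15:15, 17:00–17:15, 18:30–18:45, 19:00–21:00.
Yolanda → UTC: 13:30–13:45, 14:45–16:45, 17:45–20:00, 20:15–21:00.
Eitan → UTC: 09:00–11:15, 12:15–12:30, 17:00–19:15.
Farrukh ∩ Yolanda: 13:30–13:45, 14:45–15:15, 18:30–18:45, 19:00–20:00, 20:15–21:00.
Farrukh ∩ Yolanda ∩ Eitan: 18:30–18:45, 19:00–19:15.
Common window lengths: 15, 15 min; longest is 15.

15 minutes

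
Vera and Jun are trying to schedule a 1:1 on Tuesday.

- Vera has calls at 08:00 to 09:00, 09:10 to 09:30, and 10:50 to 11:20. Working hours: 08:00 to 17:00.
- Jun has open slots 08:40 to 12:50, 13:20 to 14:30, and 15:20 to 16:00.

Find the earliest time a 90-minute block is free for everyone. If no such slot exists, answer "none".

11:20

Vera free within 08:00–17:00: 09:00–09:10, 09:30–10:50, 11:20–17:00.
Vera ∩ Jun: 09:00–09:10, 09:30–10:50, 11:20–12:50, 13:20–14:30, 15:20–16:00.
Windows ≥ 90 min: 11:20–12:50.
Earliest such window starts at 11:20.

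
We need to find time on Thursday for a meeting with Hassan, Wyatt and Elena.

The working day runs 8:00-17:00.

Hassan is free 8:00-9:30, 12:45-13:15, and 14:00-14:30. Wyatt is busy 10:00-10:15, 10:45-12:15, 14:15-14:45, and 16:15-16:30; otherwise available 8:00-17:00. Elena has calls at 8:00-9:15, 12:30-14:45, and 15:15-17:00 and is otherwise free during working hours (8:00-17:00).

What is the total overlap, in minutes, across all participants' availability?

Wyatt free within 08:00–17:00: 08:00–10:00, 10:15–10:45, 12:15–14:15, 14:45–16:15, 16:30–17:00.
Elena free within 08:00–17:00: 09:15–12:30, 14:45–15:15.
Hassan ∩ Wyatt: 08:00–09:30, 12:45–13:15, 14:00–14:15.
Hassan ∩ Wyatt ∩ Elena: 09:15–09:30.
Total common minutes: 15.

15 minutes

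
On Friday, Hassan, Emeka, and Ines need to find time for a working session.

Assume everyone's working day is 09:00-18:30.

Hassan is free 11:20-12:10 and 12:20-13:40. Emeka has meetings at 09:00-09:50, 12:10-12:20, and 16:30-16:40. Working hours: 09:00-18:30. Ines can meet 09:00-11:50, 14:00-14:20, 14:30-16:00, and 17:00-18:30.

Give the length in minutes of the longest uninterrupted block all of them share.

30 minutes

Emeka free within 09:00–18:30: 09:50–12:10, 12:20–16:30, 16:40–18:30.
Hassan ∩ Emeka: 11:20–12:10, 12:20–13:40.
Hassan ∩ Emeka ∩ Ines: 11:20–11:50.
Single common window of 30 minutes.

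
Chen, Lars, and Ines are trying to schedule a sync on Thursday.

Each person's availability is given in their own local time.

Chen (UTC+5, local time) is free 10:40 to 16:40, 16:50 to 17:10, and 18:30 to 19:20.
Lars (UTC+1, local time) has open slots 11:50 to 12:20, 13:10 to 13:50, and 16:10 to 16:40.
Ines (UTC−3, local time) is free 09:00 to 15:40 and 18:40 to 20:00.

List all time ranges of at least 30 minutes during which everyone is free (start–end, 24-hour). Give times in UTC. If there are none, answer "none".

none

Chen → UTC: 05:40–11:40, 11:50–12:10, 13:30–14:20.
Lars → UTC: 10:50–11:20, 12:10–12:50, 15:10–15:40.
Ines → UTC: 12:00–18:40, 21:40–23:00.
Chen ∩ Lars: 10:50–11:20.
Chen ∩ Lars ∩ Ines: (none).
Windows ≥ 30 min: (none).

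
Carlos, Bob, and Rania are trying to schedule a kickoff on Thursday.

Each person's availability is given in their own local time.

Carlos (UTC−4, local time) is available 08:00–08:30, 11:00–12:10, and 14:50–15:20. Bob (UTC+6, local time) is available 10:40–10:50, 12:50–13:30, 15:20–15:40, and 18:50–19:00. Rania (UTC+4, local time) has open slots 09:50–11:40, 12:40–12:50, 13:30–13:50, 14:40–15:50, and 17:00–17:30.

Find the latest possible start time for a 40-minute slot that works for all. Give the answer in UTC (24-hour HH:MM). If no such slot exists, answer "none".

Carlos → UTC: 12:00–12:30, 15:00–16:10, 18:50–19:20.
Bob → UTC: 04:40–04:50, 06:50–07:30, 09:20–09:40, 12:50–13:00.
Rania → UTC: 05:50–07:40, 08:40–08:50, 09:30–09:50, 10:40–11:50, 13:00–13:30.
Carlos ∩ Bob: (none).
Carlos ∩ Bob ∩ Rania: (none).
Windows ≥ 40 min: (none).

none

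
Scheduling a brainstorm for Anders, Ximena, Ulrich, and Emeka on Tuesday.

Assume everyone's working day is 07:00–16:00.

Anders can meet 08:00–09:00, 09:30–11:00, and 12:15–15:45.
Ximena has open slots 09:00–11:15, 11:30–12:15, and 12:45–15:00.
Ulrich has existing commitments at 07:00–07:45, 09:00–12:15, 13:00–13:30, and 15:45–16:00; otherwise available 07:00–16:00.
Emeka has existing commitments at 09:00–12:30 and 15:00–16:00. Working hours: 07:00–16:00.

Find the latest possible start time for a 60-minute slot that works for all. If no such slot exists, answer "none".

Ulrich free within 07:00–16:00: 07:45–09:00, 12:15–13:00, 13:30–15:45.
Emeka free within 07:00–16:00: 07:00–09:00, 12:30–15:00.
Anders ∩ Ximena: 09:30–11:00, 12:45–15:00.
Anders ∩ Ximena ∩ Ulrich: 12:45–13:00, 13:30–15:00.
Anders ∩ Ximena ∩ Ulrich ∩ Emeka: 12:45–13:00, 13:30–15:00.
Windows ≥ 60 min: 13:30–15:00.
Latest start in the last window 13:30–15:00 is 15:00 − 60 min = 14:00.

14:00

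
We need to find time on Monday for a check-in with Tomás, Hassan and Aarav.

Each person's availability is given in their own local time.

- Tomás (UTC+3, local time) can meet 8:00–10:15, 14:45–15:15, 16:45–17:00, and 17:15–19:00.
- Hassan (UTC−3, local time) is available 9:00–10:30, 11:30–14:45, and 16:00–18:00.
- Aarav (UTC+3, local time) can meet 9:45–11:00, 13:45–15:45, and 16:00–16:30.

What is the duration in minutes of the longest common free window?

15 minutes

Tomás → UTC: 05:00–07:15, 11:45–12:15, 13:45–14:00, 14:15–16:00.
Hassan → UTC: 12:00–13:30, 14:30–17:45, 19:00–21:00.
Aarav → UTC: 06:45–08:00, 10:45–12:45, 13:00–13:30.
Tomás ∩ Hassan: 12:00–12:15, 14:30–16:00.
Tomás ∩ Hassan ∩ Aarav: 12:00–12:15.
Single common window of 15 minutes.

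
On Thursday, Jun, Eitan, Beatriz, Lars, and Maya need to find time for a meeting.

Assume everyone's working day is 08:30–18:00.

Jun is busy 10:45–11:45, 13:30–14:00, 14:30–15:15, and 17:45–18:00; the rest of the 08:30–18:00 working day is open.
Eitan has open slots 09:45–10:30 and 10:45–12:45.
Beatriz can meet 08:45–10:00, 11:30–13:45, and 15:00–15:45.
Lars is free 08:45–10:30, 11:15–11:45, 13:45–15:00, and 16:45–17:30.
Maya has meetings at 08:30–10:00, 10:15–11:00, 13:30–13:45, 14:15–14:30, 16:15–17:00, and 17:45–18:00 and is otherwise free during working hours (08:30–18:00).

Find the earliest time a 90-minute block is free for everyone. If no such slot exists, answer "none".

Jun free within 08:30–18:00: 08:30–10:45, 11:45–13:30, 14:00–14:30, 15:15–17:45.
Maya free within 08:30–18:00: 10:00–10:15, 11:00–13:30, 13:45–14:15, 14:30–16:15, 17:00–17:45.
Jun ∩ Eitan: 09:45–10:30, 11:45–12:45.
Jun ∩ Eitan ∩ Beatriz: 09:45–10:00, 11:45–12:45.
Jun ∩ Eitan ∩ Beatriz ∩ Lars: 09:45–10:00.
Jun ∩ Eitan ∩ Beatriz ∩ Lars ∩ Maya: (none).
Windows ≥ 90 min: (none).

none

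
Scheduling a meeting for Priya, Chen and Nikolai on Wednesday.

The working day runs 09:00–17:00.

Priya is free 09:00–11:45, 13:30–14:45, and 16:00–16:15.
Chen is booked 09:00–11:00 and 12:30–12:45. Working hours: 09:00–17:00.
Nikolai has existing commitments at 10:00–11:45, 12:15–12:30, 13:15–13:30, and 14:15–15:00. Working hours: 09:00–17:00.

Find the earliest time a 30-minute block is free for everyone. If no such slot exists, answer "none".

Chen free within 09:00–17:00: 11:00–12:30, 12:45–17:00.
Nikolai free within 09:00–17:00: 09:00–10:00, 11:45–12:15, 12:30–13:15, 13:30–14:15, 15:00–17:00.
Priya ∩ Chen: 11:00–11:45, 13:30–14:45, 16:00–16:15.
Priya ∩ Chen ∩ Nikolai: 13:30–14:15, 16:00–16:15.
Windows ≥ 30 min: 13:30–14:15.
Earliest such window starts at 13:30.

13:30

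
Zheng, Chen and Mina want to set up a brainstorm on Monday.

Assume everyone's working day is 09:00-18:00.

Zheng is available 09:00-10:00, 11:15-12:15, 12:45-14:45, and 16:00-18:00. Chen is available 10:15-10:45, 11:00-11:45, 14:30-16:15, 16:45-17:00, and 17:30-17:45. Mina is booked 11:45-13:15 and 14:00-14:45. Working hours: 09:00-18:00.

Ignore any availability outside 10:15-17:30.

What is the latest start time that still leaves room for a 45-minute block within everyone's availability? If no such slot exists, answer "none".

none

Mina free within 09:00–18:00: 09:00–11:45, 13:15–14:00, 14:45–18:00.
Zheng ∩ Chen: 11:15–11:45, 14:30–14:45, 16:00–16:15, 16:45–17:00, 17:30–17:45.
Zheng ∩ Chen ∩ Mina: 11:15–11:45, 16:00–16:15, 16:45–17:00, 17:30–17:45.
Restricted to 10:15–17:30: 11:15–11:45, 16:00–16:15, 16:45–17:00.
Windows ≥ 45 min: (none).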